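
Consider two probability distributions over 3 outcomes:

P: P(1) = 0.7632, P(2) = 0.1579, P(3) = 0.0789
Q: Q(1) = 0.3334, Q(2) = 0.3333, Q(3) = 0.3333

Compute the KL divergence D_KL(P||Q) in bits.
0.5777 bits

D_KL(P||Q) = Σ P(x) log₂(P(x)/Q(x))

Computing term by term:
  P(1)·log₂(P(1)/Q(1)) = 0.7632·log₂(0.7632/0.3334) = 0.91188
  P(2)·log₂(P(2)/Q(2)) = 0.1579·log₂(0.1579/0.3333) = -0.17019
  P(3)·log₂(P(3)/Q(3)) = 0.0789·log₂(0.0789/0.3333) = -0.16401

D_KL(P||Q) = 0.91188 - 0.17019 - 0.16401 = 0.57768 ≈ 0.5777 bits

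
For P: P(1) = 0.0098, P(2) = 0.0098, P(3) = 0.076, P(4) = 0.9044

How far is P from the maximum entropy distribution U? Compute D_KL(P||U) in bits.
1.4555 bits

U(i) = 1/4 for all i

D_KL(P||U) = Σ P(x) log₂(P(x) / (1/4))
           = Σ P(x) log₂(P(x)) + log₂(4)
           = log₂(4) - H(P)

H(P) = -Σ P(x) log₂(P(x)):
  -P(1)·log₂(P(1)) = -(0.0098)·log₂(0.0098) = 0.06540
  -P(2)·log₂(P(2)) = -(0.0098)·log₂(0.0098) = 0.06540
  -P(3)·log₂(P(3)) = -(0.076)·log₂(0.076) = 0.28256
  -P(4)·log₂(P(4)) = -(0.9044)·log₂(0.9044) = 0.13111
H(P) = 0.06540 + 0.06540 + 0.28256 + 0.13111 = 0.54447 bits

log₂(4) = 2.00000 bits

D_KL(P||U) = 2.00000 - 0.54447 = 1.45553 ≈ 1.4555 bits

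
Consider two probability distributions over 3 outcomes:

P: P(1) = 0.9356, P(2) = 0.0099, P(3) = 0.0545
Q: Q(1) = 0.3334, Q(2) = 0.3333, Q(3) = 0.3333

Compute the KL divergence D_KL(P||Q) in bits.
1.2002 bits

D_KL(P||Q) = Σ P(x) log₂(P(x)/Q(x))

Computing term by term:
  P(1)·log₂(P(1)/Q(1)) = 0.9356·log₂(0.9356/0.3334) = 1.39277
  P(2)·log₂(P(2)/Q(2)) = 0.0099·log₂(0.0099/0.3333) = -0.05023
  P(3)·log₂(P(3)/Q(3)) = 0.0545·log₂(0.0545/0.3333) = -0.14238

D_KL(P||Q) = 1.39277 - 0.05023 - 0.14238 = 1.20016 ≈ 1.2002 bits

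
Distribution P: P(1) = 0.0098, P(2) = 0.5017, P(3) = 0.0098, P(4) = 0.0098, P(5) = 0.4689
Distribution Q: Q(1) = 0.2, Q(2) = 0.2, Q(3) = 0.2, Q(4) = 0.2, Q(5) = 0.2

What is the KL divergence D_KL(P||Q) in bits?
1.1142 bits

D_KL(P||Q) = Σ P(x) log₂(P(x)/Q(x))

Computing term by term:
  P(1)·log₂(P(1)/Q(1)) = 0.0098·log₂(0.0098/0.2) = -0.04264
  P(2)·log₂(P(2)/Q(2)) = 0.5017·log₂(0.5017/0.2) = 0.66567
  P(3)·log₂(P(3)/Q(3)) = 0.0098·log₂(0.0098/0.2) = -0.04264
  P(4)·log₂(P(4)/Q(4)) = 0.0098·log₂(0.0098/0.2) = -0.04264
  P(5)·log₂(P(5)/Q(5)) = 0.4689·log₂(0.4689/0.2) = 0.57641

D_KL(P||Q) = -0.04264 + 0.66567 - 0.04264 - 0.04264 + 0.57641 = 1.11416 ≈ 1.1142 bits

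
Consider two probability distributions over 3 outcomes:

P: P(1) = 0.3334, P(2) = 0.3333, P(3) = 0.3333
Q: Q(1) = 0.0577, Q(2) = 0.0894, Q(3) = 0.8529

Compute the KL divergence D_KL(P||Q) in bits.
1.0247 bits

D_KL(P||Q) = Σ P(x) log₂(P(x)/Q(x))

Computing term by term:
  P(1)·log₂(P(1)/Q(1)) = 0.3334·log₂(0.3334/0.0577) = 0.84371
  P(2)·log₂(P(2)/Q(2)) = 0.3333·log₂(0.3333/0.0894) = 0.63276
  P(3)·log₂(P(3)/Q(3)) = 0.3333·log₂(0.3333/0.8529) = -0.45181

D_KL(P||Q) = 0.84371 + 0.63276 - 0.45181 = 1.02466 ≈ 1.0247 bits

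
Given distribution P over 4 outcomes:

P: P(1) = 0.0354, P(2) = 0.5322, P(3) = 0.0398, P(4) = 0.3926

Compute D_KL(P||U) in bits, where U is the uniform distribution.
0.6304 bits

U(i) = 1/4 for all i

D_KL(P||U) = Σ P(x) log₂(P(x) / (1/4))
           = Σ P(x) log₂(P(x)) + log₂(4)
           = log₂(4) - H(P)

H(P) = -Σ P(x) log₂(P(x)):
  -P(1)·log₂(P(1)) = -(0.0354)·log₂(0.0354) = 0.17063
  -P(2)·log₂(P(2)) = -(0.5322)·log₂(0.5322) = 0.48428
  -P(3)·log₂(P(3)) = -(0.0398)·log₂(0.0398) = 0.18511
  -P(4)·log₂(P(4)) = -(0.3926)·log₂(0.3926) = 0.52957
H(P) = 0.17063 + 0.48428 + 0.18511 + 0.52957 = 1.36959 bits

log₂(4) = 2.00000 bits

D_KL(P||U) = 2.00000 - 1.36959 = 0.63041 ≈ 0.6304 bits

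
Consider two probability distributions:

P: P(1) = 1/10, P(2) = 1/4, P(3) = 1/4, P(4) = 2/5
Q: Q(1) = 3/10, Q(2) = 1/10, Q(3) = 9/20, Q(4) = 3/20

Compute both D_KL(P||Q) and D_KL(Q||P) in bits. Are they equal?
D_KL(P||Q) = 0.5260 bits, D_KL(Q||P) = 0.5126 bits. No, they are not equal.

D_KL(P||Q) = Σ P(x) log₂(P(x)/Q(x))

Computing term by term:
  P(1)·log₂(P(1)/Q(1)) = (1/10)·log₂((1/10)/(3/10)) = -0.15850
  P(2)·log₂(P(2)/Q(2)) = (1/4)·log₂((1/4)/(1/10)) = 0.33048
  P(3)·log₂(P(3)/Q(3)) = (1/4)·log₂((1/4)/(9/20)) = -0.21200
  P(4)·log₂(P(4)/Q(4)) = (2/5)·log₂((2/5)/(3/20)) = 0.56601

D_KL(P||Q) = -0.15850 + 0.33048 - 0.21200 + 0.56601 = 0.52599 ≈ 0.5260 bits

D_KL(Q||P) = Σ Q(x) log₂(Q(x)/P(x))

Computing term by term:
  Q(1)·log₂(Q(1)/P(1)) = (3/10)·log₂((3/10)/(1/10)) = 0.47549
  Q(2)·log₂(Q(2)/P(2)) = (1/10)·log₂((1/10)/(1/4)) = -0.13219
  Q(3)·log₂(Q(3)/P(3)) = (9/20)·log₂((9/20)/(1/4)) = 0.38160
  Q(4)·log₂(Q(4)/P(4)) = (3/20)·log₂((3/20)/(2/5)) = -0.21226

D_KL(Q||P) = 0.47549 - 0.13219 + 0.38160 - 0.21226 = 0.51264 ≈ 0.5126 bits

These are NOT equal (difference: 0.0134 bits). KL divergence is asymmetric: D_KL(P||Q) ≠ D_KL(Q||P) in general.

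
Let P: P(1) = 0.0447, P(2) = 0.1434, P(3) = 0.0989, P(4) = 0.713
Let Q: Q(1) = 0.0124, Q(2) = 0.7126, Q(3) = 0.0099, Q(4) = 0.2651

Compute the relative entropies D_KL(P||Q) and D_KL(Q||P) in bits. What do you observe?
D_KL(P||Q) = 1.0971 bits, D_KL(Q||P) = 1.2141 bits. The two directions give different values (D_KL(Q||P) exceeds D_KL(P||Q) by 0.1170 bits): KL divergence is asymmetric.

D_KL(P||Q) = Σ P(x) log₂(P(x)/Q(x))

Computing term by term:
  P(1)·log₂(P(1)/Q(1)) = 0.0447·log₂(0.0447/0.0124) = 0.08269
  P(2)·log₂(P(2)/Q(2)) = 0.1434·log₂(0.1434/0.7126) = -0.33169
  P(3)·log₂(P(3)/Q(3)) = 0.0989·log₂(0.0989/0.0099) = 0.32839
  P(4)·log₂(P(4)/Q(4)) = 0.713·log₂(0.713/0.2651) = 1.01771

D_KL(P||Q) = 0.08269 - 0.33169 + 0.32839 + 1.01771 = 1.09710 ≈ 1.0971 bits

D_KL(Q||P) = Σ Q(x) log₂(Q(x)/P(x))

Computing term by term:
  Q(1)·log₂(Q(1)/P(1)) = 0.0124·log₂(0.0124/0.0447) = -0.02294
  Q(2)·log₂(Q(2)/P(2)) = 0.7126·log₂(0.7126/0.1434) = 1.64828
  Q(3)·log₂(Q(3)/P(3)) = 0.0099·log₂(0.0099/0.0989) = -0.03287
  Q(4)·log₂(Q(4)/P(4)) = 0.2651·log₂(0.2651/0.713) = -0.37839

D_KL(Q||P) = -0.02294 + 1.64828 - 0.03287 - 0.37839 = 1.21408 ≈ 1.2141 bits

These are NOT equal (difference: 0.1170 bits). KL divergence is asymmetric: D_KL(P||Q) ≠ D_KL(Q||P) in general.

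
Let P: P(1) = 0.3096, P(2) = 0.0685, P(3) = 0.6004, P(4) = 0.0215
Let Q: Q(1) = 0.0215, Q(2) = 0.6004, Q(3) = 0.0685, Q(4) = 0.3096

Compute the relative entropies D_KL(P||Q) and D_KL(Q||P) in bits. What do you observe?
D_KL(P||Q) = 2.7744 bits, D_KL(Q||P) = 2.7744 bits. The two directions give the same value here, because Q is a self-inverse relabeling of P; in general KL divergence is asymmetric.

D_KL(P||Q) = Σ P(x) log₂(P(x)/Q(x))

Computing term by term:
  P(1)·log₂(P(1)/Q(1)) = 0.3096·log₂(0.3096/0.0215) = 1.19134
  P(2)·log₂(P(2)/Q(2)) = 0.0685·log₂(0.0685/0.6004) = -0.21452
  P(3)·log₂(P(3)/Q(3)) = 0.6004·log₂(0.6004/0.0685) = 1.88030
  P(4)·log₂(P(4)/Q(4)) = 0.0215·log₂(0.0215/0.3096) = -0.08273

D_KL(P||Q) = 1.19134 - 0.21452 + 1.88030 - 0.08273 = 2.77439 ≈ 2.7744 bits

D_KL(Q||P) = Σ Q(x) log₂(Q(x)/P(x))

Computing term by term:
  Q(1)·log₂(Q(1)/P(1)) = 0.0215·log₂(0.0215/0.3096) = -0.08273
  Q(2)·log₂(Q(2)/P(2)) = 0.6004·log₂(0.6004/0.0685) = 1.88030
  Q(3)·log₂(Q(3)/P(3)) = 0.0685·log₂(0.0685/0.6004) = -0.21452
  Q(4)·log₂(Q(4)/P(4)) = 0.3096·log₂(0.3096/0.0215) = 1.19134

D_KL(Q||P) = -0.08273 + 1.88030 - 0.21452 + 1.19134 = 2.77439 ≈ 2.7744 bits

These ARE equal here. Q is P with outcomes relabeled (Q(1) = P(4), Q(2) = P(3), Q(3) = P(2), Q(4) = P(1)) by a relabeling that is its own inverse, so the two sums contain exactly the same terms in a different order. This is a special case — KL divergence is not symmetric in general: D_KL(P||Q) ≠ D_KL(Q||P) for most P, Q.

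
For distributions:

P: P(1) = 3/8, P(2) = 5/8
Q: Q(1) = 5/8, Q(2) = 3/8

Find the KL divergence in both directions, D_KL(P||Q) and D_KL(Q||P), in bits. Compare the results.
D_KL(P||Q) = 0.1842 bits, D_KL(Q||P) = 0.1842 bits. The two directions give exactly the same value for this pair.

D_KL(P||Q) = Σ P(x) log₂(P(x)/Q(x))

Computing term by term:
  P(1)·log₂(P(1)/Q(1)) = (3/8)·log₂((3/8)/(5/8)) = -0.27636
  P(2)·log₂(P(2)/Q(2)) = (5/8)·log₂((5/8)/(3/8)) = 0.46060

D_KL(P||Q) = -0.27636 + 0.46060 = 0.18424 ≈ 0.1842 bits

D_KL(Q||P) = Σ Q(x) log₂(Q(x)/P(x))

Computing term by term:
  Q(1)·log₂(Q(1)/P(1)) = (5/8)·log₂((5/8)/(3/8)) = 0.46060
  Q(2)·log₂(Q(2)/P(2)) = (3/8)·log₂((3/8)/(5/8)) = -0.27636

D_KL(Q||P) = 0.46060 - 0.27636 = 0.18424 ≈ 0.1842 bits

These ARE equal here. Q is P with outcomes relabeled (Q(1) = P(2), Q(2) = P(1)) by a relabeling that is its own inverse, so the two sums contain exactly the same terms in a different order. This is a special case — KL divergence is not symmetric in general: D_KL(P||Q) ≠ D_KL(Q||P) for most P, Q.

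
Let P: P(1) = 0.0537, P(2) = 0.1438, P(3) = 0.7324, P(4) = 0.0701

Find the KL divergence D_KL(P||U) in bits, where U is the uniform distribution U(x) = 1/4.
0.7733 bits

U(i) = 1/4 for all i

D_KL(P||U) = Σ P(x) log₂(P(x) / (1/4))
           = Σ P(x) log₂(P(x)) + log₂(4)
           = log₂(4) - H(P)

H(P) = -Σ P(x) log₂(P(x)):
  -P(1)·log₂(P(1)) = -(0.0537)·log₂(0.0537) = 0.22656
  -P(2)·log₂(P(2)) = -(0.1438)·log₂(0.1438) = 0.40233
  -P(3)·log₂(P(3)) = -(0.7324)·log₂(0.7324) = 0.32906
  -P(4)·log₂(P(4)) = -(0.0701)·log₂(0.0701) = 0.26879
H(P) = 0.22656 + 0.40233 + 0.32906 + 0.26879 = 1.22674 bits

log₂(4) = 2.00000 bits

D_KL(P||U) = 2.00000 - 1.22674 = 0.77326 ≈ 0.7733 bits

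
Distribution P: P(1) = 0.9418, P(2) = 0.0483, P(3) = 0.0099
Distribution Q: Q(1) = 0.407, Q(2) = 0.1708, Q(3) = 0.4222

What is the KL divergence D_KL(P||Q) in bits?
0.9983 bits

D_KL(P||Q) = Σ P(x) log₂(P(x)/Q(x))

Computing term by term:
  P(1)·log₂(P(1)/Q(1)) = 0.9418·log₂(0.9418/0.407) = 1.13995
  P(2)·log₂(P(2)/Q(2)) = 0.0483·log₂(0.0483/0.1708) = -0.08801
  P(3)·log₂(P(3)/Q(3)) = 0.0099·log₂(0.0099/0.4222) = -0.05360

D_KL(P||Q) = 1.13995 - 0.08801 - 0.05360 = 0.99834 ≈ 0.9983 bits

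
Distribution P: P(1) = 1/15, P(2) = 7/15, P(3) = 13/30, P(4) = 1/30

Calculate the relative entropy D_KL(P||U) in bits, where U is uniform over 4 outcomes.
0.5401 bits

U(i) = 1/4 for all i

D_KL(P||U) = Σ P(x) log₂(P(x) / (1/4))
           = Σ P(x) log₂(P(x)) + log₂(4)
           = log₂(4) - H(P)

H(P) = -Σ P(x) log₂(P(x)):
  -P(1)·log₂(P(1)) = -(1/15)·log₂(1/15) = 0.26046
  -P(2)·log₂(P(2)) = -(7/15)·log₂(7/15) = 0.51312
  -P(3)·log₂(P(3)) = -(13/30)·log₂(13/30) = 0.52280
  -P(4)·log₂(P(4)) = -(1/30)·log₂(1/30) = 0.16356
H(P) = 0.26046 + 0.51312 + 0.52280 + 0.16356 = 1.45994 bits

log₂(4) = 2.00000 bits

D_KL(P||U) = 2.00000 - 1.45994 = 0.54006 ≈ 0.5401 bits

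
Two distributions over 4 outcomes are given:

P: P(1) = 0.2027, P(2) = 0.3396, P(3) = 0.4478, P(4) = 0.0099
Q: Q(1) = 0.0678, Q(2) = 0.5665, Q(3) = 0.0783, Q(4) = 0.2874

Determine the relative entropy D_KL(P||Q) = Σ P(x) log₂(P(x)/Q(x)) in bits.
1.1480 bits

D_KL(P||Q) = Σ P(x) log₂(P(x)/Q(x))

Computing term by term:
  P(1)·log₂(P(1)/Q(1)) = 0.2027·log₂(0.2027/0.0678) = 0.32026
  P(2)·log₂(P(2)/Q(2)) = 0.3396·log₂(0.3396/0.5665) = -0.25071
  P(3)·log₂(P(3)/Q(3)) = 0.4478·log₂(0.4478/0.0783) = 1.12656
  P(4)·log₂(P(4)/Q(4)) = 0.0099·log₂(0.0099/0.2874) = -0.04811

D_KL(P||Q) = 0.32026 - 0.25071 + 1.12656 - 0.04811 = 1.14800 ≈ 1.1480 bits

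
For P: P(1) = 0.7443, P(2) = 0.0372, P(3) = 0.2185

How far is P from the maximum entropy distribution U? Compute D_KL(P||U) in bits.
0.6118 bits

U(i) = 1/3 for all i

D_KL(P||U) = Σ P(x) log₂(P(x) / (1/3))
           = Σ P(x) log₂(P(x)) + log₂(3)
           = log₂(3) - H(P)

H(P) = -Σ P(x) log₂(P(x)):
  -P(1)·log₂(P(1)) = -(0.7443)·log₂(0.7443) = 0.31710
  -P(2)·log₂(P(2)) = -(0.0372)·log₂(0.0372) = 0.17665
  -P(3)·log₂(P(3)) = -(0.2185)·log₂(0.2185) = 0.47945
H(P) = 0.31710 + 0.17665 + 0.47945 = 0.97320 bits

log₂(3) = 1.58496 bits

D_KL(P||U) = 1.58496 - 0.97320 = 0.61176 ≈ 0.6118 bits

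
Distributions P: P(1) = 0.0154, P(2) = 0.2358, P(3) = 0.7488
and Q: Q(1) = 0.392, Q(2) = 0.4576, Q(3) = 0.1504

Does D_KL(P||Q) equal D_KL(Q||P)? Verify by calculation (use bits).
D_KL(P||Q) = 1.4366 bits, D_KL(Q||P) = 1.9200 bits. No — D_KL(P||Q) ≠ D_KL(Q||P) for this pair.

D_KL(P||Q) = Σ P(x) log₂(P(x)/Q(x))

Computing term by term:
  P(1)·log₂(P(1)/Q(1)) = 0.0154·log₂(0.0154/0.392) = -0.07192
  P(2)·log₂(P(2)/Q(2)) = 0.2358·log₂(0.2358/0.4576) = -0.22555
  P(3)·log₂(P(3)/Q(3)) = 0.7488·log₂(0.7488/0.1504) = 1.73405

D_KL(P||Q) = -0.07192 - 0.22555 + 1.73405 = 1.43658 ≈ 1.4366 bits

D_KL(Q||P) = Σ Q(x) log₂(Q(x)/P(x))

Computing term by term:
  Q(1)·log₂(Q(1)/P(1)) = 0.392·log₂(0.392/0.0154) = 1.83058
  Q(2)·log₂(Q(2)/P(2)) = 0.4576·log₂(0.4576/0.2358) = 0.43771
  Q(3)·log₂(Q(3)/P(3)) = 0.1504·log₂(0.1504/0.7488) = -0.34829

D_KL(Q||P) = 1.83058 + 0.43771 - 0.34829 = 1.92000 ≈ 1.9200 bits

These are NOT equal (difference: 0.4834 bits). KL divergence is asymmetric: D_KL(P||Q) ≠ D_KL(Q||P) in general.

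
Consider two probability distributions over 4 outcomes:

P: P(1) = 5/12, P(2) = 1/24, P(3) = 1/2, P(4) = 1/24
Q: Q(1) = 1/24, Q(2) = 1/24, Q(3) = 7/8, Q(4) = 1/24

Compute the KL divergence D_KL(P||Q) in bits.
0.9805 bits

D_KL(P||Q) = Σ P(x) log₂(P(x)/Q(x))

Computing term by term:
  P(1)·log₂(P(1)/Q(1)) = (5/12)·log₂((5/12)/(1/24)) = 1.38414
  P(2)·log₂(P(2)/Q(2)) = (1/24)·log₂((1/24)/(1/24)) = 0.00000
  P(3)·log₂(P(3)/Q(3)) = (1/2)·log₂((1/2)/(7/8)) = -0.40368
  P(4)·log₂(P(4)/Q(4)) = (1/24)·log₂((1/24)/(1/24)) = 0.00000

D_KL(P||Q) = 1.38414 + 0.00000 - 0.40368 + 0.00000 = 0.98046 ≈ 0.9805 bits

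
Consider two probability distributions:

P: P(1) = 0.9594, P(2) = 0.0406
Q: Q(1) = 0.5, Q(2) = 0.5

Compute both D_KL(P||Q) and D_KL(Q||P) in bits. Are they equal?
D_KL(P||Q) = 0.7550 bits, D_KL(Q||P) = 1.3411 bits. No, they are not equal.

D_KL(P||Q) = Σ P(x) log₂(P(x)/Q(x))

Computing term by term:
  P(1)·log₂(P(1)/Q(1)) = 0.9594·log₂(0.9594/0.5) = 0.90203
  P(2)·log₂(P(2)/Q(2)) = 0.0406·log₂(0.0406/0.5) = -0.14707

D_KL(P||Q) = 0.90203 - 0.14707 = 0.75496 ≈ 0.7550 bits

D_KL(Q||P) = Σ Q(x) log₂(Q(x)/P(x))

Computing term by term:
  Q(1)·log₂(Q(1)/P(1)) = 0.5·log₂(0.5/0.9594) = -0.47010
  Q(2)·log₂(Q(2)/P(2)) = 0.5·log₂(0.5/0.0406) = 1.81119

D_KL(Q||P) = -0.47010 + 1.81119 = 1.34109 ≈ 1.3411 bits

These are NOT equal (difference: 0.5861 bits). KL divergence is asymmetric: D_KL(P||Q) ≠ D_KL(Q||P) in general.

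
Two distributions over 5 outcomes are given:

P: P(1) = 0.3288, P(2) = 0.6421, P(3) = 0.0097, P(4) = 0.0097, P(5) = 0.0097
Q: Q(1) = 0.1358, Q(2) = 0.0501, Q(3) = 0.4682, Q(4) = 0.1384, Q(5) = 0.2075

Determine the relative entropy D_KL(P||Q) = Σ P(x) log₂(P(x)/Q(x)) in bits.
2.6480 bits

D_KL(P||Q) = Σ P(x) log₂(P(x)/Q(x))

Computing term by term:
  P(1)·log₂(P(1)/Q(1)) = 0.3288·log₂(0.3288/0.1358) = 0.41946
  P(2)·log₂(P(2)/Q(2)) = 0.6421·log₂(0.6421/0.0501) = 2.36287
  P(3)·log₂(P(3)/Q(3)) = 0.0097·log₂(0.0097/0.4682) = -0.05425
  P(4)·log₂(P(4)/Q(4)) = 0.0097·log₂(0.0097/0.1384) = -0.03720
  P(5)·log₂(P(5)/Q(5)) = 0.0097·log₂(0.0097/0.2075) = -0.04286

D_KL(P||Q) = 0.41946 + 2.36287 - 0.05425 - 0.03720 - 0.04286 = 2.64802 ≈ 2.6480 bits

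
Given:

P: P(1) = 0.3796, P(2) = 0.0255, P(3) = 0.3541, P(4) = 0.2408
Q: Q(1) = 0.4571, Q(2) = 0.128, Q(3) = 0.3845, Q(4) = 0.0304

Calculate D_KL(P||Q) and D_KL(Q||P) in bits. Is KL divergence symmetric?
D_KL(P||Q) = 0.5158 bits, D_KL(Q||P) = 0.3754 bits. No, KL divergence is not symmetric.

D_KL(P||Q) = Σ P(x) log₂(P(x)/Q(x))

Computing term by term:
  P(1)·log₂(P(1)/Q(1)) = 0.3796·log₂(0.3796/0.4571) = -0.10174
  P(2)·log₂(P(2)/Q(2)) = 0.0255·log₂(0.0255/0.128) = -0.05935
  P(3)·log₂(P(3)/Q(3)) = 0.3541·log₂(0.3541/0.3845) = -0.04208
  P(4)·log₂(P(4)/Q(4)) = 0.2408·log₂(0.2408/0.0304) = 0.71895

D_KL(P||Q) = -0.10174 - 0.05935 - 0.04208 + 0.71895 = 0.51578 ≈ 0.5158 bits

D_KL(Q||P) = Σ Q(x) log₂(Q(x)/P(x))

Computing term by term:
  Q(1)·log₂(Q(1)/P(1)) = 0.4571·log₂(0.4571/0.3796) = 0.12252
  Q(2)·log₂(Q(2)/P(2)) = 0.128·log₂(0.128/0.0255) = 0.29793
  Q(3)·log₂(Q(3)/P(3)) = 0.3845·log₂(0.3845/0.3541) = 0.04569
  Q(4)·log₂(Q(4)/P(4)) = 0.0304·log₂(0.0304/0.2408) = -0.09077

D_KL(Q||P) = 0.12252 + 0.29793 + 0.04569 - 0.09077 = 0.37537 ≈ 0.3754 bits

These are NOT equal (difference: 0.1404 bits). KL divergence is asymmetric: D_KL(P||Q) ≠ D_KL(Q||P) in general.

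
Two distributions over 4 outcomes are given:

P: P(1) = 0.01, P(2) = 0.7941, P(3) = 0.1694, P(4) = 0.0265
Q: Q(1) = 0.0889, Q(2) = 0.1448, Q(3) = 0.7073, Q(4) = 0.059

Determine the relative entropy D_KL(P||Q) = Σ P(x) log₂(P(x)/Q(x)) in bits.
1.5383 bits

D_KL(P||Q) = Σ P(x) log₂(P(x)/Q(x))

Computing term by term:
  P(1)·log₂(P(1)/Q(1)) = 0.01·log₂(0.01/0.0889) = -0.03152
  P(2)·log₂(P(2)/Q(2)) = 0.7941·log₂(0.7941/0.1448) = 1.94972
  P(3)·log₂(P(3)/Q(3)) = 0.1694·log₂(0.1694/0.7073) = -0.34928
  P(4)·log₂(P(4)/Q(4)) = 0.0265·log₂(0.0265/0.059) = -0.03060

D_KL(P||Q) = -0.03152 + 1.94972 - 0.34928 - 0.03060 = 1.53832 ≈ 1.5383 bits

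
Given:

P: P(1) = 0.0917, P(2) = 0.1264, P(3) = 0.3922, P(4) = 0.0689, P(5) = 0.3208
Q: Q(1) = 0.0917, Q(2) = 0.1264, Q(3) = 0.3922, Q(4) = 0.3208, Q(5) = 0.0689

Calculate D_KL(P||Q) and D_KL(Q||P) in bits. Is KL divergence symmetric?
D_KL(P||Q) = 0.5590 bits, D_KL(Q||P) = 0.5590 bits. The two values coincide for this particular pair, but no — KL divergence is not symmetric in general.

D_KL(P||Q) = Σ P(x) log₂(P(x)/Q(x))

Computing term by term:
  P(1)·log₂(P(1)/Q(1)) = 0.0917·log₂(0.0917/0.0917) = 0.00000
  P(2)·log₂(P(2)/Q(2)) = 0.1264·log₂(0.1264/0.1264) = 0.00000
  P(3)·log₂(P(3)/Q(3)) = 0.3922·log₂(0.3922/0.3922) = 0.00000
  P(4)·log₂(P(4)/Q(4)) = 0.0689·log₂(0.0689/0.3208) = -0.15290
  P(5)·log₂(P(5)/Q(5)) = 0.3208·log₂(0.3208/0.0689) = 0.71189

D_KL(P||Q) = 0.00000 + 0.00000 + 0.00000 - 0.15290 + 0.71189 = 0.55899 ≈ 0.5590 bits

D_KL(Q||P) = Σ Q(x) log₂(Q(x)/P(x))

Computing term by term:
  Q(1)·log₂(Q(1)/P(1)) = 0.0917·log₂(0.0917/0.0917) = 0.00000
  Q(2)·log₂(Q(2)/P(2)) = 0.1264·log₂(0.1264/0.1264) = 0.00000
  Q(3)·log₂(Q(3)/P(3)) = 0.3922·log₂(0.3922/0.3922) = 0.00000
  Q(4)·log₂(Q(4)/P(4)) = 0.3208·log₂(0.3208/0.0689) = 0.71189
  Q(5)·log₂(Q(5)/P(5)) = 0.0689·log₂(0.0689/0.3208) = -0.15290

D_KL(Q||P) = 0.00000 + 0.00000 + 0.00000 + 0.71189 - 0.15290 = 0.55899 ≈ 0.5590 bits

These ARE equal here. Q is P with outcomes relabeled (Q(4) = P(5), Q(5) = P(4)) by a relabeling that is its own inverse, so the two sums contain exactly the same terms in a different order. This is a special case — KL divergence is not symmetric in general: D_KL(P||Q) ≠ D_KL(Q||P) for most P, Q.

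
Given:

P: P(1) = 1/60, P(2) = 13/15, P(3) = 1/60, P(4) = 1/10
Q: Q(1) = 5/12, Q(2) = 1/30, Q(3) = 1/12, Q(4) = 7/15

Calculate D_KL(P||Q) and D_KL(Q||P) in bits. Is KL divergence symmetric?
D_KL(P||Q) = 3.7354 bits, D_KL(Q||P) = 3.0089 bits. No, KL divergence is not symmetric.

D_KL(P||Q) = Σ P(x) log₂(P(x)/Q(x))

Computing term by term:
  P(1)·log₂(P(1)/Q(1)) = (1/60)·log₂((1/60)/(5/12)) = -0.07740
  P(2)·log₂(P(2)/Q(2)) = (13/15)·log₂((13/15)/(1/30)) = 4.07371
  P(3)·log₂(P(3)/Q(3)) = (1/60)·log₂((1/60)/(1/12)) = -0.03870
  P(4)·log₂(P(4)/Q(4)) = (1/10)·log₂((1/10)/(7/15)) = -0.22224

D_KL(P||Q) = -0.07740 + 4.07371 - 0.03870 - 0.22224 = 3.73537 ≈ 3.7354 bits

D_KL(Q||P) = Σ Q(x) log₂(Q(x)/P(x))

Computing term by term:
  Q(1)·log₂(Q(1)/P(1)) = (5/12)·log₂((5/12)/(1/60)) = 1.93494
  Q(2)·log₂(Q(2)/P(2)) = (1/30)·log₂((1/30)/(13/15)) = -0.15668
  Q(3)·log₂(Q(3)/P(3)) = (1/12)·log₂((1/12)/(1/60)) = 0.19349
  Q(4)·log₂(Q(4)/P(4)) = (7/15)·log₂((7/15)/(1/10)) = 1.03712

D_KL(Q||P) = 1.93494 - 0.15668 + 0.19349 + 1.03712 = 3.00887 ≈ 3.0089 bits

These are NOT equal (difference: 0.7265 bits). KL divergence is asymmetric: D_KL(P||Q) ≠ D_KL(Q||P) in general.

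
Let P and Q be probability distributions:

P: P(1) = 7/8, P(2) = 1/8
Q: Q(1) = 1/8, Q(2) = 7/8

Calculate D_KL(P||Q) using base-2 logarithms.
2.1055 bits

D_KL(P||Q) = Σ P(x) log₂(P(x)/Q(x))

Computing term by term:
  P(1)·log₂(P(1)/Q(1)) = (7/8)·log₂((7/8)/(1/8)) = 2.45644
  P(2)·log₂(P(2)/Q(2)) = (1/8)·log₂((1/8)/(7/8)) = -0.35092

D_KL(P||Q) = 2.45644 - 0.35092 = 2.10552 ≈ 2.1055 bits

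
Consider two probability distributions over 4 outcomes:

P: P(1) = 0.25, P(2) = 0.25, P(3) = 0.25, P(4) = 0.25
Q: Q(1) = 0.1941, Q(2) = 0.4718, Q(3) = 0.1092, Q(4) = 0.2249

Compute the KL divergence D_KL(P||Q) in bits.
0.1991 bits

D_KL(P||Q) = Σ P(x) log₂(P(x)/Q(x))

Computing term by term:
  P(1)·log₂(P(1)/Q(1)) = 0.25·log₂(0.25/0.1941) = 0.09128
  P(2)·log₂(P(2)/Q(2)) = 0.25·log₂(0.25/0.4718) = -0.22906
  P(3)·log₂(P(3)/Q(3)) = 0.25·log₂(0.25/0.1092) = 0.29874
  P(4)·log₂(P(4)/Q(4)) = 0.25·log₂(0.25/0.2249) = 0.03816

D_KL(P||Q) = 0.09128 - 0.22906 + 0.29874 + 0.03816 = 0.19912 ≈ 0.1991 bits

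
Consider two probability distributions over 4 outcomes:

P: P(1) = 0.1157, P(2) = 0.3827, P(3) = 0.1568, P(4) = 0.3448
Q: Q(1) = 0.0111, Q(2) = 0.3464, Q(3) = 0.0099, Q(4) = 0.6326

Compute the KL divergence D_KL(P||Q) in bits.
0.7693 bits

D_KL(P||Q) = Σ P(x) log₂(P(x)/Q(x))

Computing term by term:
  P(1)·log₂(P(1)/Q(1)) = 0.1157·log₂(0.1157/0.0111) = 0.39127
  P(2)·log₂(P(2)/Q(2)) = 0.3827·log₂(0.3827/0.3464) = 0.05502
  P(3)·log₂(P(3)/Q(3)) = 0.1568·log₂(0.1568/0.0099) = 0.62490
  P(4)·log₂(P(4)/Q(4)) = 0.3448·log₂(0.3448/0.6326) = -0.30188

D_KL(P||Q) = 0.39127 + 0.05502 + 0.62490 - 0.30188 = 0.76931 ≈ 0.7693 bits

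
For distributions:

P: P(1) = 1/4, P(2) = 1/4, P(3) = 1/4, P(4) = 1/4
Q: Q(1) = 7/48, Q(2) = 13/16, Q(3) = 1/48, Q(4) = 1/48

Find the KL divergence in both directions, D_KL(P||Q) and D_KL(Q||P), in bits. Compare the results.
D_KL(P||Q) = 1.5618 bits, D_KL(Q||P) = 1.1188 bits. D_KL(P||Q) is larger than D_KL(Q||P) by 0.4430 bits; the two directions differ.

D_KL(P||Q) = Σ P(x) log₂(P(x)/Q(x))

Computing term by term:
  P(1)·log₂(P(1)/Q(1)) = (1/4)·log₂((1/4)/(7/48)) = 0.19440
  P(2)·log₂(P(2)/Q(2)) = (1/4)·log₂((1/4)/(13/16)) = -0.42511
  P(3)·log₂(P(3)/Q(3)) = (1/4)·log₂((1/4)/(1/48)) = 0.89624
  P(4)·log₂(P(4)/Q(4)) = (1/4)·log₂((1/4)/(1/48)) = 0.89624

D_KL(P||Q) = 0.19440 - 0.42511 + 0.89624 + 0.89624 = 1.56177 ≈ 1.5618 bits

D_KL(Q||P) = Σ Q(x) log₂(Q(x)/P(x))

Computing term by term:
  Q(1)·log₂(Q(1)/P(1)) = (7/48)·log₂((7/48)/(1/4)) = -0.11340
  Q(2)·log₂(Q(2)/P(2)) = (13/16)·log₂((13/16)/(1/4)) = 1.38161
  Q(3)·log₂(Q(3)/P(3)) = (1/48)·log₂((1/48)/(1/4)) = -0.07469
  Q(4)·log₂(Q(4)/P(4)) = (1/48)·log₂((1/48)/(1/4)) = -0.07469

D_KL(Q||P) = -0.11340 + 1.38161 - 0.07469 - 0.07469 = 1.11883 ≈ 1.1188 bits

These are NOT equal (difference: 0.4430 bits). KL divergence is asymmetric: D_KL(P||Q) ≠ D_KL(Q||P) in general.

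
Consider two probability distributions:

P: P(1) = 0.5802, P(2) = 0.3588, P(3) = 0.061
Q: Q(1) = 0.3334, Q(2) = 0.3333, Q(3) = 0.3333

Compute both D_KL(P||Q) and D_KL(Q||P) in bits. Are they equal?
D_KL(P||Q) = 0.3525 bits, D_KL(Q||P) = 0.5146 bits. No, they are not equal.

D_KL(P||Q) = Σ P(x) log₂(P(x)/Q(x))

Computing term by term:
  P(1)·log₂(P(1)/Q(1)) = 0.5802·log₂(0.5802/0.3334) = 0.46375
  P(2)·log₂(P(2)/Q(2)) = 0.3588·log₂(0.3588/0.3333) = 0.03816
  P(3)·log₂(P(3)/Q(3)) = 0.061·log₂(0.061/0.3333) = -0.14945

D_KL(P||Q) = 0.46375 + 0.03816 - 0.14945 = 0.35246 ≈ 0.3525 bits

D_KL(Q||P) = Σ Q(x) log₂(Q(x)/P(x))

Computing term by term:
  Q(1)·log₂(Q(1)/P(1)) = 0.3334·log₂(0.3334/0.5802) = -0.26649
  Q(2)·log₂(Q(2)/P(2)) = 0.3333·log₂(0.3333/0.3588) = -0.03545
  Q(3)·log₂(Q(3)/P(3)) = 0.3333·log₂(0.3333/0.061) = 0.81657

D_KL(Q||P) = -0.26649 - 0.03545 + 0.81657 = 0.51463 ≈ 0.5146 bits

These are NOT equal (difference: 0.1621 bits). KL divergence is asymmetric: D_KL(P||Q) ≠ D_KL(Q||P) in general.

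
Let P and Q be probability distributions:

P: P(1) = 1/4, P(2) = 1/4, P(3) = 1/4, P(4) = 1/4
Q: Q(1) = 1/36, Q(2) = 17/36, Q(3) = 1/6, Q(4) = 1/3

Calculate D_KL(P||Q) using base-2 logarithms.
0.6056 bits

D_KL(P||Q) = Σ P(x) log₂(P(x)/Q(x))

Computing term by term:
  P(1)·log₂(P(1)/Q(1)) = (1/4)·log₂((1/4)/(1/36)) = 0.79248
  P(2)·log₂(P(2)/Q(2)) = (1/4)·log₂((1/4)/(17/36)) = -0.22938
  P(3)·log₂(P(3)/Q(3)) = (1/4)·log₂((1/4)/(1/6)) = 0.14624
  P(4)·log₂(P(4)/Q(4)) = (1/4)·log₂((1/4)/(1/3)) = -0.10376

D_KL(P||Q) = 0.79248 - 0.22938 + 0.14624 - 0.10376 = 0.60558 ≈ 0.6056 bits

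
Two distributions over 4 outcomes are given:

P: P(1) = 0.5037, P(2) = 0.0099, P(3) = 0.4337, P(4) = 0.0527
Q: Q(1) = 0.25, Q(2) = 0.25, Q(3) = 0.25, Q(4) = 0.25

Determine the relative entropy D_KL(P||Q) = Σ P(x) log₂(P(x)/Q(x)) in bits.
0.6893 bits

D_KL(P||Q) = Σ P(x) log₂(P(x)/Q(x))

Computing term by term:
  P(1)·log₂(P(1)/Q(1)) = 0.5037·log₂(0.5037/0.25) = 0.50906
  P(2)·log₂(P(2)/Q(2)) = 0.0099·log₂(0.0099/0.25) = -0.04612
  P(3)·log₂(P(3)/Q(3)) = 0.4337·log₂(0.4337/0.25) = 0.34469
  P(4)·log₂(P(4)/Q(4)) = 0.0527·log₂(0.0527/0.25) = -0.11837

D_KL(P||Q) = 0.50906 - 0.04612 + 0.34469 - 0.11837 = 0.68926 ≈ 0.6893 bits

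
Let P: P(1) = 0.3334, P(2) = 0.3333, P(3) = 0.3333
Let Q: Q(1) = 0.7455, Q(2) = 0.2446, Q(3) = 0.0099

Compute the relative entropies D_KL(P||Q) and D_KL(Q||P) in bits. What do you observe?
D_KL(P||Q) = 1.4526 bits, D_KL(Q||P) = 0.7061 bits. The two directions give different values (D_KL(P||Q) exceeds D_KL(Q||P) by 0.7465 bits): KL divergence is asymmetric.

D_KL(P||Q) = Σ P(x) log₂(P(x)/Q(x))

Computing term by term:
  P(1)·log₂(P(1)/Q(1)) = 0.3334·log₂(0.3334/0.7455) = -0.38706
  P(2)·log₂(P(2)/Q(2)) = 0.3333·log₂(0.3333/0.2446) = 0.14878
  P(3)·log₂(P(3)/Q(3)) = 0.3333·log₂(0.3333/0.0099) = 1.69091

D_KL(P||Q) = -0.38706 + 0.14878 + 1.69091 = 1.45263 ≈ 1.4526 bits

D_KL(Q||P) = Σ Q(x) log₂(Q(x)/P(x))

Computing term by term:
  Q(1)·log₂(Q(1)/P(1)) = 0.7455·log₂(0.7455/0.3334) = 0.86549
  Q(2)·log₂(Q(2)/P(2)) = 0.2446·log₂(0.2446/0.3333) = -0.10919
  Q(3)·log₂(Q(3)/P(3)) = 0.0099·log₂(0.0099/0.3333) = -0.05023

D_KL(Q||P) = 0.86549 - 0.10919 - 0.05023 = 0.70607 ≈ 0.7061 bits

These are NOT equal (difference: 0.7465 bits). KL divergence is asymmetric: D_KL(P||Q) ≠ D_KL(Q||P) in general.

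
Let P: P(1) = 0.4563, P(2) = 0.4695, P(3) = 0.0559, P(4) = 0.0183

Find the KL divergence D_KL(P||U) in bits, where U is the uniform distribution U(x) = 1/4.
0.6331 bits

U(i) = 1/4 for all i

D_KL(P||U) = Σ P(x) log₂(P(x) / (1/4))
           = Σ P(x) log₂(P(x)) + log₂(4)
           = log₂(4) - H(P)

H(P) = -Σ P(x) log₂(P(x)):
  -P(1)·log₂(P(1)) = -(0.4563)·log₂(0.4563) = 0.51651
  -P(2)·log₂(P(2)) = -(0.4695)·log₂(0.4695) = 0.51213
  -P(3)·log₂(P(3)) = -(0.0559)·log₂(0.0559) = 0.23260
  -P(4)·log₂(P(4)) = -(0.0183)·log₂(0.0183) = 0.10563
H(P) = 0.51651 + 0.51213 + 0.23260 + 0.10563 = 1.36687 bits

log₂(4) = 2.00000 bits

D_KL(P||U) = 2.00000 - 1.36687 = 0.63313 ≈ 0.6331 bits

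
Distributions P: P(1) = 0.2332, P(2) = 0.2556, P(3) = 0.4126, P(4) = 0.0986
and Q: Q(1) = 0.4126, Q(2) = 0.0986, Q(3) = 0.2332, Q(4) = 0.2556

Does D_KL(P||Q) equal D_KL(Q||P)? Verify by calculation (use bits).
D_KL(P||Q) = 0.3634 bits, D_KL(Q||P) = 0.3634 bits. Yes — for this pair D_KL(P||Q) = D_KL(Q||P).

D_KL(P||Q) = Σ P(x) log₂(P(x)/Q(x))

Computing term by term:
  P(1)·log₂(P(1)/Q(1)) = 0.2332·log₂(0.2332/0.4126) = -0.19196
  P(2)·log₂(P(2)/Q(2)) = 0.2556·log₂(0.2556/0.0986) = 0.35125
  P(3)·log₂(P(3)/Q(3)) = 0.4126·log₂(0.4126/0.2332) = 0.33964
  P(4)·log₂(P(4)/Q(4)) = 0.0986·log₂(0.0986/0.2556) = -0.13550

D_KL(P||Q) = -0.19196 + 0.35125 + 0.33964 - 0.13550 = 0.36343 ≈ 0.3634 bits

D_KL(Q||P) = Σ Q(x) log₂(Q(x)/P(x))

Computing term by term:
  Q(1)·log₂(Q(1)/P(1)) = 0.4126·log₂(0.4126/0.2332) = 0.33964
  Q(2)·log₂(Q(2)/P(2)) = 0.0986·log₂(0.0986/0.2556) = -0.13550
  Q(3)·log₂(Q(3)/P(3)) = 0.2332·log₂(0.2332/0.4126) = -0.19196
  Q(4)·log₂(Q(4)/P(4)) = 0.2556·log₂(0.2556/0.0986) = 0.35125

D_KL(Q||P) = 0.33964 - 0.13550 - 0.19196 + 0.35125 = 0.36343 ≈ 0.3634 bits

These ARE equal here. Q is P with outcomes relabeled (Q(1) = P(3), Q(2) = P(4), Q(3) = P(1), Q(4) = P(2)) by a relabeling that is its own inverse, so the two sums contain exactly the same terms in a different order. This is a special case — KL divergence is not symmetric in general: D_KL(P||Q) ≠ D_KL(Q||P) for most P, Q.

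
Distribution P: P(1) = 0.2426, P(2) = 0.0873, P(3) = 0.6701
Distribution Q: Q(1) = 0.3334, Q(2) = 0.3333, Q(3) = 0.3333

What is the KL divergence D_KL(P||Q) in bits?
0.3952 bits

D_KL(P||Q) = Σ P(x) log₂(P(x)/Q(x))

Computing term by term:
  P(1)·log₂(P(1)/Q(1)) = 0.2426·log₂(0.2426/0.3334) = -0.11127
  P(2)·log₂(P(2)/Q(2)) = 0.0873·log₂(0.0873/0.3333) = -0.16873
  P(3)·log₂(P(3)/Q(3)) = 0.6701·log₂(0.6701/0.3333) = 0.67516

D_KL(P||Q) = -0.11127 - 0.16873 + 0.67516 = 0.39516 ≈ 0.3952 bits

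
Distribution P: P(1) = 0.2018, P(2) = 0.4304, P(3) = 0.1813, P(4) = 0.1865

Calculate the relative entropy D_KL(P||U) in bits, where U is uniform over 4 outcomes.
0.1121 bits

U(i) = 1/4 for all i

D_KL(P||U) = Σ P(x) log₂(P(x) / (1/4))
           = Σ P(x) log₂(P(x)) + log₂(4)
           = log₂(4) - H(P)

H(P) = -Σ P(x) log₂(P(x)):
  -P(1)·log₂(P(1)) = -(0.2018)·log₂(0.2018) = 0.46596
  -P(2)·log₂(P(2)) = -(0.4304)·log₂(0.4304) = 0.52347
  -P(3)·log₂(P(3)) = -(0.1813)·log₂(0.1813) = 0.44664
  -P(4)·log₂(P(4)) = -(0.1865)·log₂(0.1865) = 0.45184
H(P) = 0.46596 + 0.52347 + 0.44664 + 0.45184 = 1.88791 bits

log₂(4) = 2.00000 bits

D_KL(P||U) = 2.00000 - 1.88791 = 0.11209 ≈ 0.1121 bits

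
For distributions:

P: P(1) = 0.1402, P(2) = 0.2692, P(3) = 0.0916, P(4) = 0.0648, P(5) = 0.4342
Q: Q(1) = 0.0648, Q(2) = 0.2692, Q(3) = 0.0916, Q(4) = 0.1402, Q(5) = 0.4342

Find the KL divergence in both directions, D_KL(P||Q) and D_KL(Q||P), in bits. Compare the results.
D_KL(P||Q) = 0.0840 bits, D_KL(Q||P) = 0.0840 bits. The two directions give exactly the same value for this pair.

D_KL(P||Q) = Σ P(x) log₂(P(x)/Q(x))

Computing term by term:
  P(1)·log₂(P(1)/Q(1)) = 0.1402·log₂(0.1402/0.0648) = 0.15610
  P(2)·log₂(P(2)/Q(2)) = 0.2692·log₂(0.2692/0.2692) = 0.00000
  P(3)·log₂(P(3)/Q(3)) = 0.0916·log₂(0.0916/0.0916) = 0.00000
  P(4)·log₂(P(4)/Q(4)) = 0.0648·log₂(0.0648/0.1402) = -0.07215
  P(5)·log₂(P(5)/Q(5)) = 0.4342·log₂(0.4342/0.4342) = 0.00000

D_KL(P||Q) = 0.15610 + 0.00000 + 0.00000 - 0.07215 + 0.00000 = 0.08395 ≈ 0.0840 bits

D_KL(Q||P) = Σ Q(x) log₂(Q(x)/P(x))

Computing term by term:
  Q(1)·log₂(Q(1)/P(1)) = 0.0648·log₂(0.0648/0.1402) = -0.07215
  Q(2)·log₂(Q(2)/P(2)) = 0.2692·log₂(0.2692/0.2692) = 0.00000
  Q(3)·log₂(Q(3)/P(3)) = 0.0916·log₂(0.0916/0.0916) = 0.00000
  Q(4)·log₂(Q(4)/P(4)) = 0.1402·log₂(0.1402/0.0648) = 0.15610
  Q(5)·log₂(Q(5)/P(5)) = 0.4342·log₂(0.4342/0.4342) = 0.00000

D_KL(Q||P) = -0.07215 + 0.00000 + 0.00000 + 0.15610 + 0.00000 = 0.08395 ≈ 0.0840 bits

These ARE equal here. Q is P with outcomes relabeled (Q(1) = P(4), Q(4) = P(1)) by a relabeling that is its own inverse, so the two sums contain exactly the same terms in a different order. This is a special case — KL divergence is not symmetric in general: D_KL(P||Q) ≠ D_KL(Q||P) for most P, Q.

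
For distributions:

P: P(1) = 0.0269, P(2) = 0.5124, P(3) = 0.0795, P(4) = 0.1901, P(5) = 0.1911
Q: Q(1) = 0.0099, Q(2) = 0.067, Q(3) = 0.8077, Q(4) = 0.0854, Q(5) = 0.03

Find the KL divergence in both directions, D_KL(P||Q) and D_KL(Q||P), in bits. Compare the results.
D_KL(P||Q) = 2.0067 bits, D_KL(Q||P) = 2.3119 bits. D_KL(Q||P) is larger than D_KL(P||Q) by 0.3052 bits; the two directions differ.

D_KL(P||Q) = Σ P(x) log₂(P(x)/Q(x))

Computing term by term:
  P(1)·log₂(P(1)/Q(1)) = 0.0269·log₂(0.0269/0.0099) = 0.03879
  P(2)·log₂(P(2)/Q(2)) = 0.5124·log₂(0.5124/0.067) = 1.50391
  P(3)·log₂(P(3)/Q(3)) = 0.0795·log₂(0.0795/0.8077) = -0.26591
  P(4)·log₂(P(4)/Q(4)) = 0.1901·log₂(0.1901/0.0854) = 0.21946
  P(5)·log₂(P(5)/Q(5)) = 0.1911·log₂(0.1911/0.03) = 0.51048

D_KL(P||Q) = 0.03879 + 1.50391 - 0.26591 + 0.21946 + 0.51048 = 2.00673 ≈ 2.0067 bits

D_KL(Q||P) = Σ Q(x) log₂(Q(x)/P(x))

Computing term by term:
  Q(1)·log₂(Q(1)/P(1)) = 0.0099·log₂(0.0099/0.0269) = -0.01428
  Q(2)·log₂(Q(2)/P(2)) = 0.067·log₂(0.067/0.5124) = -0.19665
  Q(3)·log₂(Q(3)/P(3)) = 0.8077·log₂(0.8077/0.0795) = 2.70159
  Q(4)·log₂(Q(4)/P(4)) = 0.0854·log₂(0.0854/0.1901) = -0.09859
  Q(5)·log₂(Q(5)/P(5)) = 0.03·log₂(0.03/0.1911) = -0.08014

D_KL(Q||P) = -0.01428 - 0.19665 + 2.70159 - 0.09859 - 0.08014 = 2.31193 ≈ 2.3119 bits

These are NOT equal (difference: 0.3052 bits). KL divergence is asymmetric: D_KL(P||Q) ≠ D_KL(Q||P) in general.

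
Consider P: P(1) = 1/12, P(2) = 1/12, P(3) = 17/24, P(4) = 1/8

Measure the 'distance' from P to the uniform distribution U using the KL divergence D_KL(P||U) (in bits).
0.6751 bits

U(i) = 1/4 for all i

D_KL(P||U) = Σ P(x) log₂(P(x) / (1/4))
           = Σ P(x) log₂(P(x)) + log₂(4)
           = log₂(4) - H(P)

H(P) = -Σ P(x) log₂(P(x)):
  -P(1)·log₂(P(1)) = -(1/12)·log₂(1/12) = 0.29875
  -P(2)·log₂(P(2)) = -(1/12)·log₂(1/12) = 0.29875
  -P(3)·log₂(P(3)) = -(17/24)·log₂(17/24) = 0.35240
  -P(4)·log₂(P(4)) = -(1/8)·log₂(1/8) = 0.37500
H(P) = 0.29875 + 0.29875 + 0.35240 + 0.37500 = 1.32490 bits

log₂(4) = 2.00000 bits

D_KL(P||U) = 2.00000 - 1.32490 = 0.67510 ≈ 0.6751 bits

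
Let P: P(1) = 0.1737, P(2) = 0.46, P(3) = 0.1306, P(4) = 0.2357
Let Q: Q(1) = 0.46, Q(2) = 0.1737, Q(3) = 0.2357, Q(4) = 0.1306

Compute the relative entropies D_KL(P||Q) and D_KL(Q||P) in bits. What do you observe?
D_KL(P||Q) = 0.4918 bits, D_KL(Q||P) = 0.4918 bits. The two directions give the same value here, because Q is a self-inverse relabeling of P; in general KL divergence is asymmetric.

D_KL(P||Q) = Σ P(x) log₂(P(x)/Q(x))

Computing term by term:
  P(1)·log₂(P(1)/Q(1)) = 0.1737·log₂(0.1737/0.46) = -0.24405
  P(2)·log₂(P(2)/Q(2)) = 0.46·log₂(0.46/0.1737) = 0.64632
  P(3)·log₂(P(3)/Q(3)) = 0.1306·log₂(0.1306/0.2357) = -0.11124
  P(4)·log₂(P(4)/Q(4)) = 0.2357·log₂(0.2357/0.1306) = 0.20077

D_KL(P||Q) = -0.24405 + 0.64632 - 0.11124 + 0.20077 = 0.49180 ≈ 0.4918 bits

D_KL(Q||P) = Σ Q(x) log₂(Q(x)/P(x))

Computing term by term:
  Q(1)·log₂(Q(1)/P(1)) = 0.46·log₂(0.46/0.1737) = 0.64632
  Q(2)·log₂(Q(2)/P(2)) = 0.1737·log₂(0.1737/0.46) = -0.24405
  Q(3)·log₂(Q(3)/P(3)) = 0.2357·log₂(0.2357/0.1306) = 0.20077
  Q(4)·log₂(Q(4)/P(4)) = 0.1306·log₂(0.1306/0.2357) = -0.11124

D_KL(Q||P) = 0.64632 - 0.24405 + 0.20077 - 0.11124 = 0.49180 ≈ 0.4918 bits

These ARE equal here. Q is P with outcomes relabeled (Q(1) = P(2), Q(2) = P(1), Q(3) = P(4), Q(4) = P(3)) by a relabeling that is its own inverse, so the two sums contain exactly the same terms in a different order. This is a special case — KL divergence is not symmetric in general: D_KL(P||Q) ≠ D_KL(Q||P) for most P, Q.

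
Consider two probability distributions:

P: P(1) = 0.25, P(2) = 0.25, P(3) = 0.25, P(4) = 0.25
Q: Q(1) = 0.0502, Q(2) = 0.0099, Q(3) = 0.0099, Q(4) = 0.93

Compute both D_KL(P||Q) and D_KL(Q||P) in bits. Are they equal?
D_KL(P||Q) = 2.4344 bits, D_KL(Q||P) = 1.5541 bits. No, they are not equal.

D_KL(P||Q) = Σ P(x) log₂(P(x)/Q(x))

Computing term by term:
  P(1)·log₂(P(1)/Q(1)) = 0.25·log₂(0.25/0.0502) = 0.57904
  P(2)·log₂(P(2)/Q(2)) = 0.25·log₂(0.25/0.0099) = 1.16459
  P(3)·log₂(P(3)/Q(3)) = 0.25·log₂(0.25/0.0099) = 1.16459
  P(4)·log₂(P(4)/Q(4)) = 0.25·log₂(0.25/0.93) = -0.47383

D_KL(P||Q) = 0.57904 + 1.16459 + 1.16459 - 0.47383 = 2.43439 ≈ 2.4344 bits

D_KL(Q||P) = Σ Q(x) log₂(Q(x)/P(x))

Computing term by term:
  Q(1)·log₂(Q(1)/P(1)) = 0.0502·log₂(0.0502/0.25) = -0.11627
  Q(2)·log₂(Q(2)/P(2)) = 0.0099·log₂(0.0099/0.25) = -0.04612
  Q(3)·log₂(Q(3)/P(3)) = 0.0099·log₂(0.0099/0.25) = -0.04612
  Q(4)·log₂(Q(4)/P(4)) = 0.93·log₂(0.93/0.25) = 1.76263

D_KL(Q||P) = -0.11627 - 0.04612 - 0.04612 + 1.76263 = 1.55412 ≈ 1.5541 bits

These are NOT equal (difference: 0.8803 bits). KL divergence is asymmetric: D_KL(P||Q) ≠ D_KL(Q||P) in general.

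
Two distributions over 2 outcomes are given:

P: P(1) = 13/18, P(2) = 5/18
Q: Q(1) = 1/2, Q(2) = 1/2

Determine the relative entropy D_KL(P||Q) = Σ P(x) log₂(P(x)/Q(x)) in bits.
0.1476 bits

D_KL(P||Q) = Σ P(x) log₂(P(x)/Q(x))

Computing term by term:
  P(1)·log₂(P(1)/Q(1)) = (13/18)·log₂((13/18)/(1/2)) = 0.38315
  P(2)·log₂(P(2)/Q(2)) = (5/18)·log₂((5/18)/(1/2)) = -0.23555

D_KL(P||Q) = 0.38315 - 0.23555 = 0.14760 ≈ 0.1476 bits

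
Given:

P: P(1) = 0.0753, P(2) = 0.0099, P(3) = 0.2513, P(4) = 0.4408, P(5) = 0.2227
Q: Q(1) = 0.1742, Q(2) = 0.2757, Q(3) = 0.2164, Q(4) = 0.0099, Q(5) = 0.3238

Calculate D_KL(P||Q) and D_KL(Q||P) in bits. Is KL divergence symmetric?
D_KL(P||Q) = 2.2094 bits, D_KL(Q||P) = 1.6080 bits. No, KL divergence is not symmetric.

D_KL(P||Q) = Σ P(x) log₂(P(x)/Q(x))

Computing term by term:
  P(1)·log₂(P(1)/Q(1)) = 0.0753·log₂(0.0753/0.1742) = -0.09111
  P(2)·log₂(P(2)/Q(2)) = 0.0099·log₂(0.0099/0.2757) = -0.04752
  P(3)·log₂(P(3)/Q(3)) = 0.2513·log₂(0.2513/0.2164) = 0.05421
  P(4)·log₂(P(4)/Q(4)) = 0.4408·log₂(0.4408/0.0099) = 2.41406
  P(5)·log₂(P(5)/Q(5)) = 0.2227·log₂(0.2227/0.3238) = -0.12026

D_KL(P||Q) = -0.09111 - 0.04752 + 0.05421 + 2.41406 - 0.12026 = 2.20938 ≈ 2.2094 bits

D_KL(Q||P) = Σ Q(x) log₂(Q(x)/P(x))

Computing term by term:
  Q(1)·log₂(Q(1)/P(1)) = 0.1742·log₂(0.1742/0.0753) = 0.21079
  Q(2)·log₂(Q(2)/P(2)) = 0.2757·log₂(0.2757/0.0099) = 1.32323
  Q(3)·log₂(Q(3)/P(3)) = 0.2164·log₂(0.2164/0.2513) = -0.04668
  Q(4)·log₂(Q(4)/P(4)) = 0.0099·log₂(0.0099/0.4408) = -0.05422
  Q(5)·log₂(Q(5)/P(5)) = 0.3238·log₂(0.3238/0.2227) = 0.17485

D_KL(Q||P) = 0.21079 + 1.32323 - 0.04668 - 0.05422 + 0.17485 = 1.60797 ≈ 1.6080 bits

These are NOT equal (difference: 0.6014 bits). KL divergence is asymmetric: D_KL(P||Q) ≠ D_KL(Q||P) in general.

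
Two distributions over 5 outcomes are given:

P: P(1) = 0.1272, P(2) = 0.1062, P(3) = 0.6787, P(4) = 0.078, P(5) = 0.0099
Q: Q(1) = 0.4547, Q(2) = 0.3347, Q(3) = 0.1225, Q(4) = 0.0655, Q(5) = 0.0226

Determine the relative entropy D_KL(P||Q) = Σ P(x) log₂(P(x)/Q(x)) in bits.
1.2746 bits

D_KL(P||Q) = Σ P(x) log₂(P(x)/Q(x))

Computing term by term:
  P(1)·log₂(P(1)/Q(1)) = 0.1272·log₂(0.1272/0.4547) = -0.23377
  P(2)·log₂(P(2)/Q(2)) = 0.1062·log₂(0.1062/0.3347) = -0.17588
  P(3)·log₂(P(3)/Q(3)) = 0.6787·log₂(0.6787/0.1225) = 1.67638
  P(4)·log₂(P(4)/Q(4)) = 0.078·log₂(0.078/0.0655) = 0.01965
  P(5)·log₂(P(5)/Q(5)) = 0.0099·log₂(0.0099/0.0226) = -0.01179

D_KL(P||Q) = -0.23377 - 0.17588 + 1.67638 + 0.01965 - 0.01179 = 1.27459 ≈ 1.2746 bits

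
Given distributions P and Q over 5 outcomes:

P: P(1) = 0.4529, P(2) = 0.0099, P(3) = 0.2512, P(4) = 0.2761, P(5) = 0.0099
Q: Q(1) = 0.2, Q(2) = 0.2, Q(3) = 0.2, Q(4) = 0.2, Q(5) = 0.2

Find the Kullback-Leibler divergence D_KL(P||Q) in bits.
0.6592 bits

D_KL(P||Q) = Σ P(x) log₂(P(x)/Q(x))

Computing term by term:
  P(1)·log₂(P(1)/Q(1)) = 0.4529·log₂(0.4529/0.2) = 0.53406
  P(2)·log₂(P(2)/Q(2)) = 0.0099·log₂(0.0099/0.2) = -0.04293
  P(3)·log₂(P(3)/Q(3)) = 0.2512·log₂(0.2512/0.2) = 0.08260
  P(4)·log₂(P(4)/Q(4)) = 0.2761·log₂(0.2761/0.2) = 0.12844
  P(5)·log₂(P(5)/Q(5)) = 0.0099·log₂(0.0099/0.2) = -0.04293

D_KL(P||Q) = 0.53406 - 0.04293 + 0.08260 + 0.12844 - 0.04293 = 0.65924 ≈ 0.6592 bits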